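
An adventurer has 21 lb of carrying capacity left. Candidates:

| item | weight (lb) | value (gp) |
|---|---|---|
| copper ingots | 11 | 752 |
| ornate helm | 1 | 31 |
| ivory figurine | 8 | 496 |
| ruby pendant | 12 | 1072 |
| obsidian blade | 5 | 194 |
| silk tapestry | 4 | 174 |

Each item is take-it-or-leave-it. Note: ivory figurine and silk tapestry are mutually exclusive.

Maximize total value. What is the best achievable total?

1599

Density check — ruby pendant 89.33, copper ingots 68.36, ivory figurine 62.00 are the best per lb.
Taking ornate helm + ivory figurine + ruby pendant: 21 lb used, 1599 in value.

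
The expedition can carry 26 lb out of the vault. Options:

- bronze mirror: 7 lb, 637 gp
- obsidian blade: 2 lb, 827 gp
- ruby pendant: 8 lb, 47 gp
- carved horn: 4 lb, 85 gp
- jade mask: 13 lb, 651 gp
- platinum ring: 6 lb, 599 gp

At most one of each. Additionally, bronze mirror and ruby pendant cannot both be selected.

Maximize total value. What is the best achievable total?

2200

By value per lb: obsidian blade 413.50, platinum ring 99.83, bronze mirror 91.00 lead.
A density-first pass picks bronze mirror + obsidian blade + carved horn + platinum ring — 2148 at 19 lb.
Replace platinum ring with jade mask: the trade gains 52 net, giving 2200 at 26 lb.
Nothing else feasible within 26 lb beats 2200.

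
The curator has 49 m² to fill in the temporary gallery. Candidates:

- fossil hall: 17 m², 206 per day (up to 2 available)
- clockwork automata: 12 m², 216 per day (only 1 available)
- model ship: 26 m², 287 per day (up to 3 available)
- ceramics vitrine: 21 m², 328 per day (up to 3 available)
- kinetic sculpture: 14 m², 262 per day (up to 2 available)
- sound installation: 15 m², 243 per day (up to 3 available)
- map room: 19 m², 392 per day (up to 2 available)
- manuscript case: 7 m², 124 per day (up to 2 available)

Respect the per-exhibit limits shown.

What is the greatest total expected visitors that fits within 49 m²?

Ranking by ratio (expected visitors/m²): map room 20.63, kinetic sculpture 18.71, clockwork automata 18.00, manuscript case 17.71.
The ratio heuristic lands on 2×map room + manuscript case (908) but leaves 4 m² idle.
Replace map room and manuscript case with 2×kinetic sculpture: the trade gains 8 net, giving 916 at 47 m².

916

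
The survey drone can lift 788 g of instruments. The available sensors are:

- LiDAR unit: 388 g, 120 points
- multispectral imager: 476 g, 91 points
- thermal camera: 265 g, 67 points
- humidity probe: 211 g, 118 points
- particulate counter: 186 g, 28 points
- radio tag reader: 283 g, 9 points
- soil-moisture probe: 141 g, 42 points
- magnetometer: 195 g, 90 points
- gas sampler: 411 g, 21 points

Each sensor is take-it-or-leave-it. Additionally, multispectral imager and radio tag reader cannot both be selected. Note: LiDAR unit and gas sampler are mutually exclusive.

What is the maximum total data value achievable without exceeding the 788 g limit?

280

Greedy by ratio would take humidity probe + particulate counter + soil-moisture probe + magnetometer: 733 g used, total 278.
Dropping particulate counter and magnetometer frees 381 g; slotting in LiDAR unit (388 g) lifts the total to 280 at 740 g.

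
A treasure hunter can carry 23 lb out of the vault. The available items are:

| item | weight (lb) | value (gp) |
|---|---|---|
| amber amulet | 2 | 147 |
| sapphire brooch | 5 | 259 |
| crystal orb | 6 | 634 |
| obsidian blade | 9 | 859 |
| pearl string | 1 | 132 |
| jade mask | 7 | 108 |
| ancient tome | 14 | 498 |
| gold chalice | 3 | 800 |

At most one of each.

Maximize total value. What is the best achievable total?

2572

Ranking by ratio (value/lb): gold chalice 266.67, pearl string 132.00, crystal orb 105.67, obsidian blade 95.44.
Taking amber amulet + crystal orb + obsidian blade + pearl string + gold chalice: 21 lb used, 2572 in value.
Next best is sapphire brooch + crystal orb + obsidian blade + gold chalice at 2552 (23 lb) — short by 20.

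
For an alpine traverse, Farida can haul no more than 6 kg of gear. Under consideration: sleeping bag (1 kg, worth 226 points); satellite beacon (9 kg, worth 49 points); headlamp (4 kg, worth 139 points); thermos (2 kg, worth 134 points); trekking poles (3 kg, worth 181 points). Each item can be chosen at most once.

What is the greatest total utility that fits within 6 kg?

541

Density check — sleeping bag 226.00, thermos 67.00, trekking poles 60.33, headlamp 34.75 are the best per kg.
Best packing: sleeping bag + thermos + trekking poles — 6 kg, 541 total.
Nothing else within 6 kg beats 541.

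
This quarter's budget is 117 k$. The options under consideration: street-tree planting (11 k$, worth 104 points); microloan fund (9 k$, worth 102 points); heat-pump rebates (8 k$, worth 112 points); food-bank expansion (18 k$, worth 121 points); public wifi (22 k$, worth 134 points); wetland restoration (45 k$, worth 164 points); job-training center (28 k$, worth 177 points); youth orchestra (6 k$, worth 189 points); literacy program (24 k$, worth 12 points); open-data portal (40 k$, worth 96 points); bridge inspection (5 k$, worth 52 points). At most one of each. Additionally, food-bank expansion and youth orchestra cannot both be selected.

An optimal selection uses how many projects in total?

Best achievable projected impact is 900.
For example street-tree planting + microloan fund + heat-pump rebates + wetland restoration + job-training center + youth orchestra + bridge inspection achieves it, using 112 k$.
Any selection reaching 900 contains exactly 7 projects.

7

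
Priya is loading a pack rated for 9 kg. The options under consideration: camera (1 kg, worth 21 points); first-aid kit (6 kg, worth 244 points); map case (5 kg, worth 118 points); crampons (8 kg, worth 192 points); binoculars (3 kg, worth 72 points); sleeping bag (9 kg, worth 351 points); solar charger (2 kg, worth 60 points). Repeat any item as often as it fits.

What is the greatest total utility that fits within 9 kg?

351

Taking the top-ratio items first gives camera + first-aid kit + solar charger for 325 (9 kg).
Dropping camera and first-aid kit and solar charger frees 9 kg; slotting in sleeping bag (9 kg) lifts the total to 351 at 9 kg.
That's the maximum — no swap from here does better than 351.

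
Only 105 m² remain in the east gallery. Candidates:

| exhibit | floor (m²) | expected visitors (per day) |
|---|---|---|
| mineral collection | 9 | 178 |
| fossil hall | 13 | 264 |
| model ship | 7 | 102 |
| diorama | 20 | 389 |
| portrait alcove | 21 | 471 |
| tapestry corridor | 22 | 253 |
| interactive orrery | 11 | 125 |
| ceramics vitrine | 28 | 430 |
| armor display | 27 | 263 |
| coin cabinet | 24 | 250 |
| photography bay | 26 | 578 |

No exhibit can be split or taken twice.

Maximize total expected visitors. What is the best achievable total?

2046

Filling by ratio: mineral collection + fossil hall + model ship + diorama + portrait alcove + photography bay for 1982, with 9 m² left unused.
Replace fossil hall and model ship with ceramics vitrine: the trade gains 64 net, giving 2046 at 104 m².
The spare 1 m² is too small for any remaining exhibit, and no exchange beats 2046.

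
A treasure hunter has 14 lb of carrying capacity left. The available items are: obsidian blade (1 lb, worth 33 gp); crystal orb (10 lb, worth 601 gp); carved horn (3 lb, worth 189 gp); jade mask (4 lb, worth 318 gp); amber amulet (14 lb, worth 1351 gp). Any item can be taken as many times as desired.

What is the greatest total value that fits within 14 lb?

1351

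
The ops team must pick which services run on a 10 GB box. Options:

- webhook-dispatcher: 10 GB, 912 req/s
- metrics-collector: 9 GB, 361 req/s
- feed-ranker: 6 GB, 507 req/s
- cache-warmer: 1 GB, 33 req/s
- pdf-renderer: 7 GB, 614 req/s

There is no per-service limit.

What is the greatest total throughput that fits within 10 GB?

Density check — webhook-dispatcher 91.20, pdf-renderer 87.71, feed-ranker 84.50, metrics-collector 40.11 are the best per GB.
Best packing: webhook-dispatcher — 10 GB, 912 total.
That's the maximum — no swap from here does better than 912.

912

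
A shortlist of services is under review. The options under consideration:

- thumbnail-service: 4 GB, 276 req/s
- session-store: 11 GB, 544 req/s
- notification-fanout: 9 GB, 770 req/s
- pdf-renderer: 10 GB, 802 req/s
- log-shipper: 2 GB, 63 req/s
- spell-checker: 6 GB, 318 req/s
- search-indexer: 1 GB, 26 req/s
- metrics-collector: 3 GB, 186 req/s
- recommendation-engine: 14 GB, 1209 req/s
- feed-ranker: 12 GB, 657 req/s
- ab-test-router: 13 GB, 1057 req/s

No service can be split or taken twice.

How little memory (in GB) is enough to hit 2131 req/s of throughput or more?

Look for the lowest-memory combination reaching 2131.
Taking notification-fanout + metrics-collector + recommendation-engine gives 2165 (≥ 2131) for 26 GB.
Any bundle with less than 26 GB falls short of 2131.

26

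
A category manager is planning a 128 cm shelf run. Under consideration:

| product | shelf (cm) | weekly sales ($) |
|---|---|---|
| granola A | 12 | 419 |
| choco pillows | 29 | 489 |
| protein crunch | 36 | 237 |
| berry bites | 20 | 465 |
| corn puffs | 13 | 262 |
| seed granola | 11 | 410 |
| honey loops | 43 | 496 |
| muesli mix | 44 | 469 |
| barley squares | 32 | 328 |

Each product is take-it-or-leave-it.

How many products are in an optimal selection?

6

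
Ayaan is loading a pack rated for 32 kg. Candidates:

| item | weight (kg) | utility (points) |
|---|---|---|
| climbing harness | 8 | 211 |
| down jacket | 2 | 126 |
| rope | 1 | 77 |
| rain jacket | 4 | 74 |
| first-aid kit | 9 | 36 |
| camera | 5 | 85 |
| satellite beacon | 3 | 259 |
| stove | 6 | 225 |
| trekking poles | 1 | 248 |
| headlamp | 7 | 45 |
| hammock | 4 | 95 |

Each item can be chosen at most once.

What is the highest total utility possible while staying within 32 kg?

1326

Density check — trekking poles 248.00, satellite beacon 86.33, rope 77.00 are the best per kg.
Filling by ratio: climbing harness + down jacket + rope + rain jacket + satellite beacon + stove + trekking poles + hammock for 1315, with 3 kg left unused.
The 4 kg tied up in rain jacket is better spent on camera — total rises to 1326 (30 kg).
Runner-up climbing harness + down jacket + rope + rain jacket + satellite beacon + stove + trekking poles + hammock tops out at 1315.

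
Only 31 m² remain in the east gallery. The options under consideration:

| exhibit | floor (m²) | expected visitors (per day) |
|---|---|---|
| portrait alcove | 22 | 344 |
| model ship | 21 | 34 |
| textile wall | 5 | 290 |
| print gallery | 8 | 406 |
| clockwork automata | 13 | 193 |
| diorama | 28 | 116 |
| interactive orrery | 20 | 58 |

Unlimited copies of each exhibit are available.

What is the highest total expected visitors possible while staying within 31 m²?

1740

The ratio ordering already packs tightly: 6×textile wall, 30 m², 1740.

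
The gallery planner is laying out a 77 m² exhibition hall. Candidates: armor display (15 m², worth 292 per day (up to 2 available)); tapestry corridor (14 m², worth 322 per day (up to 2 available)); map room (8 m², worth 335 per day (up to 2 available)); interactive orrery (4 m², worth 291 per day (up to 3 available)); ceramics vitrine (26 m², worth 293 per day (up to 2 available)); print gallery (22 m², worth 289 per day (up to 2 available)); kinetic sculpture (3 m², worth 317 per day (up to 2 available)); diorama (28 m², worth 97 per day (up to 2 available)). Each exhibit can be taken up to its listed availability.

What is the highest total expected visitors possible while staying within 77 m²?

3113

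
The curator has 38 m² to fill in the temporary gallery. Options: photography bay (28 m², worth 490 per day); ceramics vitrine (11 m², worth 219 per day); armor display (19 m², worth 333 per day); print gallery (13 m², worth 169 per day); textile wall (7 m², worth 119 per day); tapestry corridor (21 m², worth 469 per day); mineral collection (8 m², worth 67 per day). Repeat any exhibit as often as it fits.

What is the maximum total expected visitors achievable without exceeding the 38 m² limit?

707

The ratio heuristic lands on ceramics vitrine + tapestry corridor (688) but leaves 6 m² idle.
Dropping ceramics vitrine frees 11 m²; slotting in 2×textile wall (14 m²) lifts the total to 707 at 35 m².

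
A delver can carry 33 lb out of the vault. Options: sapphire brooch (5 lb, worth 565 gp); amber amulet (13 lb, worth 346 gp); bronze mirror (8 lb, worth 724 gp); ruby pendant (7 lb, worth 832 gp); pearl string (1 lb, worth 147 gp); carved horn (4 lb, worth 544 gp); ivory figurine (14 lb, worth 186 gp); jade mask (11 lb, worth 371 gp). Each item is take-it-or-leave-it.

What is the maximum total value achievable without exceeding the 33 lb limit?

2812

Density check — pearl string 147.00, carved horn 136.00, ruby pendant 118.86, sapphire brooch 113.00 are the best per lb.
Taking sapphire brooch + bronze mirror + ruby pendant + pearl string + carved horn: 25 lb used, 2812 in value.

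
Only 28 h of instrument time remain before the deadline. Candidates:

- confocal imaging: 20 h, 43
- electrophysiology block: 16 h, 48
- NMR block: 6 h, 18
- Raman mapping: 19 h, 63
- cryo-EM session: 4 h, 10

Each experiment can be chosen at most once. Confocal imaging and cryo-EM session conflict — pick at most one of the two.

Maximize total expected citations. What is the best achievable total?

81

The ratio ordering already packs tightly: NMR block + Raman mapping, 25 h, 81.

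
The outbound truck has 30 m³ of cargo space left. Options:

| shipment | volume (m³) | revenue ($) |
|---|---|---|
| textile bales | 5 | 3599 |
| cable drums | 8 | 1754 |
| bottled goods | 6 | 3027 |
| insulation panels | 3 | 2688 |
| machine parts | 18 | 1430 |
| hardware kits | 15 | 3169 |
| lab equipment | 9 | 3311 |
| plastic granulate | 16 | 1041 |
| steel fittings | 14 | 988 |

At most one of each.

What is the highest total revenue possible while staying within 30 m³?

12625

Taking textile bales + bottled goods + insulation panels + lab equipment: 23 m³ used, 12625 in revenue.
Runner-up textile bales + bottled goods + insulation panels + hardware kits tops out at 12483.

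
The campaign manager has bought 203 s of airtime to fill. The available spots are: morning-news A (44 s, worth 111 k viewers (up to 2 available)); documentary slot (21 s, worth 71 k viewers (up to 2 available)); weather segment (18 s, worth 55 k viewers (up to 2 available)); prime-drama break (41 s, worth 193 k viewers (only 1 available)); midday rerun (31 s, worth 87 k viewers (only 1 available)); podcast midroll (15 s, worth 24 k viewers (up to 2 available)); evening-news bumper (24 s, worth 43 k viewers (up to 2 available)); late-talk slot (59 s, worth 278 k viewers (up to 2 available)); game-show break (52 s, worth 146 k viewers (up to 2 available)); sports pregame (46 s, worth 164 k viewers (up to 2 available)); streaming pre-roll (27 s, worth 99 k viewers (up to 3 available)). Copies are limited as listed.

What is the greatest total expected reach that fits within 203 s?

A density-first pass picks prime-drama break + podcast midroll + 2×late-talk slot + streaming pre-roll — 872 at 201 s.
Dropping podcast midroll and streaming pre-roll frees 42 s; slotting in 2×documentary slot (42 s) lifts the total to 891 at 201 s.

891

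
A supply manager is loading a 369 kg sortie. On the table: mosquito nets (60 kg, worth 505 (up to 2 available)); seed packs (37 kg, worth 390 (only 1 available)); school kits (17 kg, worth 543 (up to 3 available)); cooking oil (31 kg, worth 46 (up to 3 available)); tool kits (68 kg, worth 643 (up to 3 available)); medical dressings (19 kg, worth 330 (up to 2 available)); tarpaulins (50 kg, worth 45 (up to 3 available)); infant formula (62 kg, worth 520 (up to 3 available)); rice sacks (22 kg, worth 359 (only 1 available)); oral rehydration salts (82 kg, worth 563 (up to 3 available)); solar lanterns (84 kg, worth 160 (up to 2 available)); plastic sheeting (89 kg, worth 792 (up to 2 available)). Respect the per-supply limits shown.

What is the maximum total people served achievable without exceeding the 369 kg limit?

A density-first pass picks seed packs + 3×school kits + 3×tool kits + 2×medical dressings + rice sacks — 4967 at 352 kg.
The 136 kg tied up in 2×tool kits is better spent on infant formula + plastic sheeting — total rises to 4993 (367 kg).

4993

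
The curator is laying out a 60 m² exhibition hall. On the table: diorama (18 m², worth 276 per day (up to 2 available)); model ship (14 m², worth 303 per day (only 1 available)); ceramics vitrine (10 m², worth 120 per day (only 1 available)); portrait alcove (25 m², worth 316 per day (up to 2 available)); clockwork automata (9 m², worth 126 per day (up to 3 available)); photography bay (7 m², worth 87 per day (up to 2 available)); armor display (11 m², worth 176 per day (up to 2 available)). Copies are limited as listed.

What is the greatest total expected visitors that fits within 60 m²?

981

Density check — model ship 21.64, armor display 16.00, diorama 15.33 are the best per m².
Filling by ratio: diorama + model ship + 2×armor display for 931, with 6 m² left unused.
Dropping 2×armor display frees 22 m²; slotting in diorama + clockwork automata (27 m²) lifts the total to 981 at 59 m².
That's the maximum — no swap from here does better than 981.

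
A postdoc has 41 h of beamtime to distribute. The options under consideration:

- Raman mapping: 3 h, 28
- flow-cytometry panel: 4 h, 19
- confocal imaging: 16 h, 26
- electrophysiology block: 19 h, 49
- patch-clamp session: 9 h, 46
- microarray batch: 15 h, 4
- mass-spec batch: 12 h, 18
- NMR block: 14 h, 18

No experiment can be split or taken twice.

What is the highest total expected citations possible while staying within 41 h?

Best packing: Raman mapping + flow-cytometry panel + electrophysiology block + patch-clamp session — 35 h, 142 total.

142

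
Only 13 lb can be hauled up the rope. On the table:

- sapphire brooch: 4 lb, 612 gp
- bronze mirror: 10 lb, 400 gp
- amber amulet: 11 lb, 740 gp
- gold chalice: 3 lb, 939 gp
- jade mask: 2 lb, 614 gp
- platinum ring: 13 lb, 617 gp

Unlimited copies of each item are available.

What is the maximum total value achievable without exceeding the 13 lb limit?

A density-first pass picks 4×gold chalice — 3756 at 12 lb.
The 3 lb tied up in gold chalice is better spent on 2×jade mask — total rises to 4045 (13 lb).
Every other selection either busts 13 lb or fails to beat 4045.

4045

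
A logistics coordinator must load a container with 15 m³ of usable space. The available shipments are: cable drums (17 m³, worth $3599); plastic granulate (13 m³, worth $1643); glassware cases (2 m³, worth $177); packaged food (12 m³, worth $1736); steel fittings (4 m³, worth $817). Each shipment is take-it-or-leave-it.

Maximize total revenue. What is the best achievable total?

By revenue per m³: cable drums 211.71, steel fittings 204.25, packaged food 144.67 lead.
The ratio heuristic lands on glassware cases + steel fittings (994) but leaves 9 m³ idle.
Replace steel fittings with packaged food: the trade gains 919 net, giving 1913 at 14 m³.
Runner-up plastic granulate + glassware cases tops out at 1820.

1913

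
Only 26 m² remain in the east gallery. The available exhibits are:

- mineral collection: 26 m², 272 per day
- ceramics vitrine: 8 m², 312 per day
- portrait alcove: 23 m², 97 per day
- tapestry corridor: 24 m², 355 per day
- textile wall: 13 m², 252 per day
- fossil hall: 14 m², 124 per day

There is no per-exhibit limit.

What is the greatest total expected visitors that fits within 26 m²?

Density check — ceramics vitrine 39.00, textile wall 19.38, tapestry corridor 14.79 are the best per m².
Best packing: 3×ceramics vitrine — 24 m², 936 total.
Nothing else within 26 m² beats 936.

936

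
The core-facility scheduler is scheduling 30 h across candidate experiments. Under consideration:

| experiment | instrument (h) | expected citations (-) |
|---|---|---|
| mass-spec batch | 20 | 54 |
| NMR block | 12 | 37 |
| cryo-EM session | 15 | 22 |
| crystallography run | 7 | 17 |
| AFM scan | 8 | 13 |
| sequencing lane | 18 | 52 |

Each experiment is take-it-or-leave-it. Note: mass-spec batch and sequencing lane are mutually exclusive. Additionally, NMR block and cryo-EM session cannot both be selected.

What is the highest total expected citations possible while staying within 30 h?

Taking NMR block + sequencing lane: 30 h used, 89 in expected citations.
Runner-up mass-spec batch + crystallography run tops out at 71.

89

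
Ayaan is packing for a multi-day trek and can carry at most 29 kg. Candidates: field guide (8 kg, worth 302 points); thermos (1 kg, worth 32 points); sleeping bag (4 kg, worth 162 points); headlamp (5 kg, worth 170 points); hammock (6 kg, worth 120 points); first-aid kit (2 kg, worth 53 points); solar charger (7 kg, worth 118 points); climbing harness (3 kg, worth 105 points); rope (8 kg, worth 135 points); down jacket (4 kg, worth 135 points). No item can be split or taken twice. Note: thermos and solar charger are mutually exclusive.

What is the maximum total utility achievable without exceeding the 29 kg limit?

Ranking by ratio (utility/kg): sleeping bag 40.50, field guide 37.75, climbing harness 35.00, headlamp 34.00.
Best packing: field guide + thermos + sleeping bag + headlamp + first-aid kit + climbing harness + down jacket — 27 kg, 959 total.
The closest alternative, field guide + thermos + sleeping bag + headlamp + hammock + first-aid kit + climbing harness, reaches only 944.

959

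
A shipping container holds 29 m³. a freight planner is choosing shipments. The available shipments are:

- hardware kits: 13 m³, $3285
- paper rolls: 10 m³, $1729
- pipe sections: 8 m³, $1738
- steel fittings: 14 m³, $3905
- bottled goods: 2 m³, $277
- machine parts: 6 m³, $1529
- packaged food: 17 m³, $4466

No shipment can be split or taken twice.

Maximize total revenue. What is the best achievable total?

7467

Density check — steel fittings 278.93, packaged food 262.71, machine parts 254.83, hardware kits 252.69 are the best per m³.
A density-first pass picks pipe sections + steel fittings + machine parts — 7172 at 28 m³.
Dropping pipe sections and machine parts frees 14 m³; slotting in hardware kits + bottled goods (15 m³) lifts the total to 7467 at 29 m³.
Next best is hardware kits + steel fittings at 7190 (27 m³) — short by 277.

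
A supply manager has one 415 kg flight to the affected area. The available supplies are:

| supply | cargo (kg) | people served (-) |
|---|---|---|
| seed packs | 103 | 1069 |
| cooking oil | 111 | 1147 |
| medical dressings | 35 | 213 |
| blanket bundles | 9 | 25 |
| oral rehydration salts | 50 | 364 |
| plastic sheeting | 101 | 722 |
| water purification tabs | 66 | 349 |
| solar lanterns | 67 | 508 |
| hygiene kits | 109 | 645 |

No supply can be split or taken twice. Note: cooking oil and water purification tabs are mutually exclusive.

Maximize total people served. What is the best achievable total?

Filling by ratio: seed packs + cooking oil + medical dressings + blanket bundles + oral rehydration salts + solar lanterns for 3326, with 40 kg left unused.
Dropping solar lanterns frees 67 kg; slotting in plastic sheeting (101 kg) lifts the total to 3540 at 409 kg.
Runner-up seed packs + cooking oil + medical dressings + oral rehydration salts + plastic sheeting tops out at 3515.

3540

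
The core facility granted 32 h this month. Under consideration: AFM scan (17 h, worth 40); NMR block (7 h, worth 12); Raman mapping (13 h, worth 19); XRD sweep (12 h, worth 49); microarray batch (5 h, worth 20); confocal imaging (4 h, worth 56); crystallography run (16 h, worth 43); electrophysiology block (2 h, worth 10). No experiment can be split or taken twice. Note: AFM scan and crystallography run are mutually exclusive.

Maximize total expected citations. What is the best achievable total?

The ratio heuristic lands on NMR block + XRD sweep + microarray batch + confocal imaging + electrophysiology block (147) but leaves 2 h idle.
The 14 h tied up in NMR block and microarray batch and electrophysiology block is better spent on crystallography run — total rises to 148 (32 h).
Next best is NMR block + XRD sweep + microarray batch + confocal imaging + electrophysiology block at 147 (30 h) — short by 1.

148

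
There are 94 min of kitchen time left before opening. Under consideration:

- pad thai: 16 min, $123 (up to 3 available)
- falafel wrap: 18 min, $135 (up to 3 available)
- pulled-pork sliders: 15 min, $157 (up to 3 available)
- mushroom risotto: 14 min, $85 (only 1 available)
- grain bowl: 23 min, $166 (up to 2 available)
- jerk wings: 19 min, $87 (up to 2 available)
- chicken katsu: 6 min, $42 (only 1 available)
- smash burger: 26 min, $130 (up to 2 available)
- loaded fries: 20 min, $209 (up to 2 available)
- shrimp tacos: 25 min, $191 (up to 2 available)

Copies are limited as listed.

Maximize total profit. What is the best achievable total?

Ranking by ratio (profit/min): pulled-pork sliders 10.47, loaded fries 10.45, pad thai 7.69.
Taking 3×pulled-pork sliders + chicken katsu + 2×loaded fries: 91 min used, 931 in profit.

931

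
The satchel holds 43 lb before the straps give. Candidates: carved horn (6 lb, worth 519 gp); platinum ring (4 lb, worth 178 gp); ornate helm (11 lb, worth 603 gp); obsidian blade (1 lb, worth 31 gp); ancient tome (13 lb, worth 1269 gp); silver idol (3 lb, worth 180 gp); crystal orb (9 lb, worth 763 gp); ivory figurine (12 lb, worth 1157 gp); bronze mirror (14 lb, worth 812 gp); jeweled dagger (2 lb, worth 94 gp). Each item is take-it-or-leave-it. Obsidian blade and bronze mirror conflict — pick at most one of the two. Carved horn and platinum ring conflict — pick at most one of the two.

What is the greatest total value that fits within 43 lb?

Density check — ancient tome 97.62, ivory figurine 96.42, carved horn 86.50, crystal orb 84.78 are the best per lb.
Best packing: carved horn + ancient tome + silver idol + crystal orb + ivory figurine — 43 lb, 3888 total.
Runner-up carved horn + obsidian blade + ancient tome + crystal orb + ivory figurine + jeweled dagger tops out at 3833.

3888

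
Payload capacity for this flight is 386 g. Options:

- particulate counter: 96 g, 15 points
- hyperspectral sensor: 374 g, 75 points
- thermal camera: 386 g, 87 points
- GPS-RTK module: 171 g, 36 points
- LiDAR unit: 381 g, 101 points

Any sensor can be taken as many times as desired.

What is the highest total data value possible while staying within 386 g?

Density check — LiDAR unit 0.27, thermal camera 0.23, GPS-RTK module 0.21, hyperspectral sensor 0.20 are the best per g.
Taking LiDAR unit: 381 g used, 101 in data value.
That's the maximum — no swap from here does better than 101.

101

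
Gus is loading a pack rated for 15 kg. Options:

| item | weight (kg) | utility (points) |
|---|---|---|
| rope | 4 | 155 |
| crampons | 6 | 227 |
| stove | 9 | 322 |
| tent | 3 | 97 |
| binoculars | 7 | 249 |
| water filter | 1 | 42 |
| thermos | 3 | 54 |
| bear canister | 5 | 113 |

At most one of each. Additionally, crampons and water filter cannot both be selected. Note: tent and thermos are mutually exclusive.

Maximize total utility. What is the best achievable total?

By utility per kg: water filter 42.00, rope 38.75, crampons 37.83, stove 35.78 lead.
Taking crampons + stove: 15 kg used, 549 in utility.

549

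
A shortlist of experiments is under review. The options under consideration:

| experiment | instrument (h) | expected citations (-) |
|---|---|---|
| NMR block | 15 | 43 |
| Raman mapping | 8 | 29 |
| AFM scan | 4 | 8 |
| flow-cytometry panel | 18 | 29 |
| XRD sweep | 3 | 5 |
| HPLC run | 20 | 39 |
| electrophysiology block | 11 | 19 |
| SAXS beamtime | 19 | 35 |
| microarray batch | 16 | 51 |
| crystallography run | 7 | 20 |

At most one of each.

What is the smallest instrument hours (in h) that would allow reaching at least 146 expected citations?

Need the lightest bundle worth ≥ 146.
NMR block + Raman mapping + XRD sweep + microarray batch + crystallography run: 148 expected citations at 49 h.
Below 49 h the best achievable stays under 146.

49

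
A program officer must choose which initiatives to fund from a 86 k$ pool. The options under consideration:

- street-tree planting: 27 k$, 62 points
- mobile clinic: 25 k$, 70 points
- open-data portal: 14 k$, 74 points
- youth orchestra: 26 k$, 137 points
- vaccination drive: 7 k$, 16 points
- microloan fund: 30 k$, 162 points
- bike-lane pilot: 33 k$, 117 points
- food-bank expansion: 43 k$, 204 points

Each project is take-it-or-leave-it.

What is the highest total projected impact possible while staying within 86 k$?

415

The ratio heuristic lands on open-data portal + youth orchestra + vaccination drive + microloan fund (389) but leaves 9 k$ idle.
The 37 k$ tied up in vaccination drive and microloan fund is better spent on food-bank expansion — total rises to 415 (83 k$).
The spare 3 k$ is too small for any remaining project, and no exchange beats 415.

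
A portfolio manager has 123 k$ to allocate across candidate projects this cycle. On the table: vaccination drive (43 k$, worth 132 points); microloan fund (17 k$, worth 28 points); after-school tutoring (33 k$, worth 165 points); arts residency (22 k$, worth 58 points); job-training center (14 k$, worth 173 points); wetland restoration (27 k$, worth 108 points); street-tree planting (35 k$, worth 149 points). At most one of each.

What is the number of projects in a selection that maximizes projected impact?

Best achievable projected impact is 595.
One optimal bundle: after-school tutoring + job-training center + wetland restoration + street-tree planting (109 k$).
All optima have 4 projects.

4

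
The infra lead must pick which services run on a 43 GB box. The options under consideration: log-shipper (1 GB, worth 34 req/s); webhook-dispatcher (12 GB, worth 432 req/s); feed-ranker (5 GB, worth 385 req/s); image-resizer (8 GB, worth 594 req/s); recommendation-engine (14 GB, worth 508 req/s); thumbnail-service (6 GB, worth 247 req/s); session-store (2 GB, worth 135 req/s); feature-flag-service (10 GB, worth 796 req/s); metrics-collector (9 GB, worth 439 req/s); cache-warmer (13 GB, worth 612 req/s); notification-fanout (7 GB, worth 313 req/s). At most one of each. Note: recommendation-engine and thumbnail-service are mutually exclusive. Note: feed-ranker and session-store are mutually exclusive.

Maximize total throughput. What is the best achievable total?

Density check — feature-flag-service 79.60, feed-ranker 77.00, image-resizer 74.25 are the best per GB.
Taking feed-ranker + image-resizer + feature-flag-service + cache-warmer + notification-fanout: 43 GB used, 2700 in throughput.
Next best is log-shipper + feed-ranker + image-resizer + thumbnail-service + feature-flag-service + cache-warmer at 2668 (43 GB) — short by 32.

2700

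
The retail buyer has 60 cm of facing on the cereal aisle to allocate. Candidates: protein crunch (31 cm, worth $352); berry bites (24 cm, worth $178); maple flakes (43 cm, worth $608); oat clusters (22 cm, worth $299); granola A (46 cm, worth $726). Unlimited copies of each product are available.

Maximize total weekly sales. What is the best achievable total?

726

Density check — granola A 15.78, maple flakes 14.14, oat clusters 13.59, protein crunch 11.35 are the best per cm.
The ratio ordering already packs tightly: granola A, 46 cm, 726.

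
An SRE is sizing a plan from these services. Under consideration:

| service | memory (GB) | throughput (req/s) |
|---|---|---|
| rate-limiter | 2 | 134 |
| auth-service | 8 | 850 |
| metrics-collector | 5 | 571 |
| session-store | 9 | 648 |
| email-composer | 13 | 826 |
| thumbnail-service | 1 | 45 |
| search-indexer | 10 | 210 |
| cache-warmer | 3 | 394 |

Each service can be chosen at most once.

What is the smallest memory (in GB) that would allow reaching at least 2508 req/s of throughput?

26

Look for the lowest-memory combination reaching 2508.
auth-service + metrics-collector + session-store + thumbnail-service + cache-warmer: 2508 throughput at 26 GB.
No combination under 26 GB hits 2508.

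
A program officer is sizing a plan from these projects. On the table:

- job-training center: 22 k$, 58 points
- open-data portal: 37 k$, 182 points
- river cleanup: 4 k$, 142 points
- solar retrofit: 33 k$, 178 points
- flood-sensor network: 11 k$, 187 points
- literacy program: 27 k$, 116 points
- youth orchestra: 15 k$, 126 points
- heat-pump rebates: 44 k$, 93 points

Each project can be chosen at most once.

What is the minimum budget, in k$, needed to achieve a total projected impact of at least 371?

30

Need the lightest bundle worth ≥ 371.
Taking river cleanup + flood-sensor network + youth orchestra gives 455 (≥ 371) for 30 k$.
No combination under 30 k$ hits 371.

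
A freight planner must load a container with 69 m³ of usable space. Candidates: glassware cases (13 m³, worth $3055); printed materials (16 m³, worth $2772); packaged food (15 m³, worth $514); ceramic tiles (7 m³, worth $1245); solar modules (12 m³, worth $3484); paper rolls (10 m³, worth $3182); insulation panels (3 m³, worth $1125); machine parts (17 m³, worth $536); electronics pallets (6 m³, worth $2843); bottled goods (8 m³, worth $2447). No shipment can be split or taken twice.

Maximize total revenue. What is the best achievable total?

18908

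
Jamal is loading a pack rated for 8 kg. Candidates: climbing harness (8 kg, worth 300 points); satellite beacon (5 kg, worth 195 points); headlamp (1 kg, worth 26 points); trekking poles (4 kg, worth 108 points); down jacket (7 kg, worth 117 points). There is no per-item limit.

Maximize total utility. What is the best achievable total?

300

Greedy by ratio would take satellite beacon + 3×headlamp: 8 kg used, total 273.
Dropping satellite beacon and 3×headlamp frees 8 kg; slotting in climbing harness (8 kg) lifts the total to 300 at 8 kg.
That's the maximum — no swap from here does better than 300.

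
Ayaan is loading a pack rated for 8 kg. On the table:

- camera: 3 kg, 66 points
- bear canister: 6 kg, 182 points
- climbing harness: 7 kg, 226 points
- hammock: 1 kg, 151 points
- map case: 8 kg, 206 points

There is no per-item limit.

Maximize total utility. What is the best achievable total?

Taking 8×hammock: 8 kg used, 1208 in utility.
Every other selection either busts 8 kg or fails to beat 1208.

1208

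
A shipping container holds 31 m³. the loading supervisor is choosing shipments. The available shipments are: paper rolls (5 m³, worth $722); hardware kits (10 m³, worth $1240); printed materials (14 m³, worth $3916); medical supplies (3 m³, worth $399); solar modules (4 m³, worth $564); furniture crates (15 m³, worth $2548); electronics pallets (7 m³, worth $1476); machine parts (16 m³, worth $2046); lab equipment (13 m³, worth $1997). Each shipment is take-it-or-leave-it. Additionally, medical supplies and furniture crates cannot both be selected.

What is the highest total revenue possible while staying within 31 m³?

6678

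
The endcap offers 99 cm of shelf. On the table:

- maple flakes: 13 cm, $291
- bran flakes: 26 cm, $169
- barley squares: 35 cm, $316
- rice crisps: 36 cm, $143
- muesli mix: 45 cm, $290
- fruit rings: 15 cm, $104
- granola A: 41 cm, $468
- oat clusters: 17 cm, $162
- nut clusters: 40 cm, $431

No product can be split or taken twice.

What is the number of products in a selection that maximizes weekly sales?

3

Best achievable weekly sales is 1190.
One optimal bundle: maple flakes + granola A + nut clusters (94 cm).
All optima have 3 products.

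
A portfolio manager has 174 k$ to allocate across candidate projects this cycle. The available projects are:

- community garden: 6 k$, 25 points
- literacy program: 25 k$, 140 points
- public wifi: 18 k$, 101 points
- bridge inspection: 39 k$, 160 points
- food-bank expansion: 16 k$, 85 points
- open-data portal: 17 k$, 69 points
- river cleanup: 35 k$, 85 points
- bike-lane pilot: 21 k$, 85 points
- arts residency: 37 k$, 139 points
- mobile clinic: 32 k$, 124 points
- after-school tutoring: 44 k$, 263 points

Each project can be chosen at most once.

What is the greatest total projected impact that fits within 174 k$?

873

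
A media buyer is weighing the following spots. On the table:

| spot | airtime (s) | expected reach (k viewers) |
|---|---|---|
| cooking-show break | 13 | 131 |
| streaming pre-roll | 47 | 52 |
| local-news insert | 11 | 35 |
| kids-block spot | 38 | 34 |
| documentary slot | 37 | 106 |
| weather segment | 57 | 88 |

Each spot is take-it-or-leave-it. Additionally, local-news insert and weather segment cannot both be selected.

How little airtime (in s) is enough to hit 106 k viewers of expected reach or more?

13

Look for the lowest-airtime combination reaching 106.
cooking-show break reaches 131 using 13 s.
No combination under 13 s hits 106.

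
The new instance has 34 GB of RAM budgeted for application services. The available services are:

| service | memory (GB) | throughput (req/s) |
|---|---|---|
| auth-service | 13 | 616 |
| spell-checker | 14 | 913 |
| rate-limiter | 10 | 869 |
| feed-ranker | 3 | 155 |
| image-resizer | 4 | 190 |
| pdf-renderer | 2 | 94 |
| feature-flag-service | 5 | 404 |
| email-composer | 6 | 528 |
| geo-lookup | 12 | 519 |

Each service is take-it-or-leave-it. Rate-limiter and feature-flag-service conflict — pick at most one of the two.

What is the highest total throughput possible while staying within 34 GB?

2500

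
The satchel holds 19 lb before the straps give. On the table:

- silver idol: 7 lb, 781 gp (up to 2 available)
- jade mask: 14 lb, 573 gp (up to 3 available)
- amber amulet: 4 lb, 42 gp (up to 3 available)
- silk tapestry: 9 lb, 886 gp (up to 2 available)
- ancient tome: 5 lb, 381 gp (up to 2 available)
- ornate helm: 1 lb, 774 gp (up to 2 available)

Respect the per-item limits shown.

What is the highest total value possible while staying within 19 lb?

Greedy by ratio would take 2×silver idol + 2×ornate helm: 16 lb used, total 3110.
Replace silver idol with silk tapestry: the trade gains 105 net, giving 3215 at 18 lb.

3215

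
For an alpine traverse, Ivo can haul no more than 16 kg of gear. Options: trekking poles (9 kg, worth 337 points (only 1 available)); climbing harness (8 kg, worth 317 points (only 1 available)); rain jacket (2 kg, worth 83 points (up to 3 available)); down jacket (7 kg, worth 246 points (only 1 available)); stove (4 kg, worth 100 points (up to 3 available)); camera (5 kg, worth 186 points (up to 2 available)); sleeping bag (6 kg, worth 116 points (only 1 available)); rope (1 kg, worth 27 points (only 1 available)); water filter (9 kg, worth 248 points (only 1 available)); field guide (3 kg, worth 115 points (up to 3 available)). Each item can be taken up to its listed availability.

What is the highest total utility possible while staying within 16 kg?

630

Filling by ratio: climbing harness + 3×rain jacket + rope for 593, with 1 kg left unused.
Replace 2×rain jacket and rope with 2×field guide: the trade gains 37 net, giving 630 at 16 kg.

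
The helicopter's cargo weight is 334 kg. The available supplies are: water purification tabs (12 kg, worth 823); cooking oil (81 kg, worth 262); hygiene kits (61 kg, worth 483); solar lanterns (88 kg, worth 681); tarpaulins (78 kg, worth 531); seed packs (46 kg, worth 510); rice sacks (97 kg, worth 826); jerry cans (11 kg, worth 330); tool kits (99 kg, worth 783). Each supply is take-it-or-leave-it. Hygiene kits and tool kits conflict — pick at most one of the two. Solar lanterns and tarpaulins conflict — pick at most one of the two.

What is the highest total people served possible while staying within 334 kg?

Water purification tabs + hygiene kits + solar lanterns + seed packs + rice sacks + jerry cans uses 315 of the 334 kg and totals 3653.
Nothing else feasible within 334 kg beats 3653.

3653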